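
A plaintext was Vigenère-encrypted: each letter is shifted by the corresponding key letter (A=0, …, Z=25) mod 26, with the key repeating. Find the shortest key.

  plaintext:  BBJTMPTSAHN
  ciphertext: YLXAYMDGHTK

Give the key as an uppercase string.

XKOHM

  i= 0: Y-B = 23 → X
  i= 1: L-B = 10 → K
  i= 2: X-J = 14 → O
  i= 3: A-T =  7 → H
  i= 4: Y-M = 12 → M
  i= 5: M-P = 23 → X
  i= 6: D-T = 10 → K
  i= 7: G-S = 14 → O
  i= 8: H-A =  7 → H
  i= 9: T-H = 12 → M
  i=10: K-N = 23 → X
  shifts repeat with period 5: XKOHM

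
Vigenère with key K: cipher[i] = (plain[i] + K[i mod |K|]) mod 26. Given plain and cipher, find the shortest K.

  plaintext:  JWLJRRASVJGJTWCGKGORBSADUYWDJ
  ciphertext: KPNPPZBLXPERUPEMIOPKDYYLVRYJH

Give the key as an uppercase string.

  i= 0: K-J =  1 → B
  i= 1: P-W = 19 → T
  i= 2: N-L =  2 → C
  i= 3: P-J =  6 → G
  i= 4: P-R = 24 → Y
  i= 5: Z-R =  8 → I
  i= 6: B-A =  1 → B
  i= 7: L-S = 19 → T
  i= 8: X-V =  2 → C
  i= 9: P-J =  6 → G
  i=10: E-G = 24 → Y
  i=11: R-J =  8 → I
  i=12: U-T =  1 → B
  i=13: P-W = 19 → T
  i=14: E-C =  2 → C
  i=15: M-G =  6 → G
  i=16: I-K = 24 → Y
  i=17: O-G =  8 → I
  i=18: P-O =  1 → B
  i=19: K-R = 19 → T
  i=20: D-B =  2 → C
  i=21: Y-S =  6 → G
  i=22: Y-A = 24 → Y
  i=23: L-D =  8 → I
  i=24: V-U =  1 → B
  i=25: R-Y = 19 → T
  i=26: Y-W =  2 → C
  i=27: J-D =  6 → G
  i=28: H-J = 24 → Y
  shifts repeat with period 6: BTCGYI

BTCGYI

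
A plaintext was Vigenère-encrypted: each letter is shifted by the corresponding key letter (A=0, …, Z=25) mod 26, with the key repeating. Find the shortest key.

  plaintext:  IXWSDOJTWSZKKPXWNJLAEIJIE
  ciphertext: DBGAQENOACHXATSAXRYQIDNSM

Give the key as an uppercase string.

  i= 0: D-I = 21 → V
  i= 1: B-X =  4 → E
  i= 2: G-W = 10 → K
  i= 3: A-S =  8 → I
  i= 4: Q-D = 13 → N
  i= 5: E-O = 16 → Q
  i= 6: N-J =  4 → E
  i= 7: O-T = 21 → V
  i= 8: A-W =  4 → E
  i= 9: C-S = 10 → K
  i=10: H-Z =  8 → I
  i=11: X-K = 13 → N
  i=12: A-K = 16 → Q
  i=13: T-P =  4 → E
  i=14: S-X = 21 → V
  i=15: A-W =  4 → E
  i=16: X-N = 10 → K
  i=17: R-J =  8 → I
  i=18: Y-L = 13 → N
  i=19: Q-A = 16 → Q
  i=20: I-E =  4 → E
  i=21: D-I = 21 → V
  i=22: N-J =  4 → E
  i=23: S-I = 10 → K
  i=24: M-E =  8 → I
  shifts repeat with period 7: VEKINQE

VEKINQE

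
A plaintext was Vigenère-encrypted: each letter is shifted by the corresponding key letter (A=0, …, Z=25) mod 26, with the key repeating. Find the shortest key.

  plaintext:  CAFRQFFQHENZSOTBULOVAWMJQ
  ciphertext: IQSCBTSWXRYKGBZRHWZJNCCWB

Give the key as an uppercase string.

GQNLLON

  i= 0: I-C =  6 → G
  i= 1: Q-A = 16 → Q
  i= 2: S-F = 13 → N
  i= 3: C-R = 11 → L
  i= 4: B-Q = 11 → L
  i= 5: T-F = 14 → O
  i= 6: S-F = 13 → N
  i= 7: W-Q =  6 → G
  i= 8: X-H = 16 → Q
  i= 9: R-E = 13 → N
  i=10: Y-N = 11 → L
  i=11: K-Z = 11 → L
  i=12: G-S = 14 → O
  i=13: B-O = 13 → N
  i=14: Z-T =  6 → G
  i=15: R-B = 16 → Q
  i=16: H-U = 13 → N
  i=17: W-L = 11 → L
  i=18: Z-O = 11 → L
  i=19: J-V = 14 → O
  i=20: N-A = 13 → N
  i=21: C-W =  6 → G
  i=22: C-M = 16 → Q
  i=23: W-J = 13 → N
  i=24: B-Q = 11 → L
  shifts repeat with period 7: GQNLLON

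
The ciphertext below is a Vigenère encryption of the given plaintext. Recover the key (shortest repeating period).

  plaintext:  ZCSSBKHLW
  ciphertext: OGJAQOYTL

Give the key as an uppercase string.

PERI

  i= 0: O-Z = 15 → P
  i= 1: G-C =  4 → E
  i= 2: J-S = 17 → R
  i= 3: A-S =  8 → I
  i= 4: Q-B = 15 → P
  i= 5: O-K =  4 → E
  i= 6: Y-H = 17 → R
  i= 7: T-L =  8 → I
  i= 8: L-W = 15 → P
  shifts repeat with period 4: PERI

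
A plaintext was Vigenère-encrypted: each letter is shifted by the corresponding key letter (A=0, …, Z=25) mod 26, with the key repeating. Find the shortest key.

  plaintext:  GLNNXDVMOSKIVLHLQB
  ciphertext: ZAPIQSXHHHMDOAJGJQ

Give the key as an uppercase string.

  i= 0: Z-G = 19 → T
  i= 1: A-L = 15 → P
  i= 2: P-N =  2 → C
  i= 3: I-N = 21 → V
  i= 4: Q-X = 19 → T
  i= 5: S-D = 15 → P
  i= 6: X-V =  2 → C
  i= 7: H-M = 21 → V
  i= 8: H-O = 19 → T
  i= 9: H-S = 15 → P
  i=10: M-K =  2 → C
  i=11: D-I = 21 → V
  i=12: O-V = 19 → T
  i=13: A-L = 15 → P
  i=14: J-H =  2 → C
  i=15: G-L = 21 → V
  i=16: J-Q = 19 → T
  i=17: Q-B = 15 → P
  shifts repeat with period 4: TPCV

TPCV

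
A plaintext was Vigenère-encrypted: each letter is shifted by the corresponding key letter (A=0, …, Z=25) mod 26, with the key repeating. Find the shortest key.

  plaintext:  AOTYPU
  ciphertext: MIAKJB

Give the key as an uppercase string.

MUH

  i= 0: M-A = 12 → M
  i= 1: I-O = 20 → U
  i= 2: A-T =  7 → H
  i= 3: K-Y = 12 → M
  i= 4: J-P = 20 → U
  i= 5: B-U =  7 → H
  shifts repeat with period 3: MUH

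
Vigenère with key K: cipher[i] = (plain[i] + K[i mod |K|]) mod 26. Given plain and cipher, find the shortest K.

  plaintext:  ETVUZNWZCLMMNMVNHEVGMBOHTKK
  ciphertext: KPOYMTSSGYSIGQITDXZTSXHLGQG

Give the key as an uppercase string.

  i= 0: K-E =  6 → G
  i= 1: P-T = 22 → W
  i= 2: O-V = 19 → T
  i= 3: Y-U =  4 → E
  i= 4: M-Z = 13 → N
  i= 5: T-N =  6 → G
  i= 6: S-W = 22 → W
  i= 7: S-Z = 19 → T
  i= 8: G-C =  4 → E
  i= 9: Y-L = 13 → N
  i=10: S-M =  6 → G
  i=11: I-M = 22 → W
  i=12: G-N = 19 → T
  i=13: Q-M =  4 → E
  i=14: I-V = 13 → N
  i=15: T-N =  6 → G
  i=16: D-H = 22 → W
  i=17: X-E = 19 → T
  i=18: Z-V =  4 → E
  i=19: T-G = 13 → N
  i=20: S-M =  6 → G
  i=21: X-B = 22 → W
  i=22: H-O = 19 → T
  i=23: L-H =  4 → E
  i=24: G-T = 13 → N
  i=25: Q-K =  6 → G
  i=26: G-K = 22 → W
  shifts repeat with period 5: GWTEN

GWTEN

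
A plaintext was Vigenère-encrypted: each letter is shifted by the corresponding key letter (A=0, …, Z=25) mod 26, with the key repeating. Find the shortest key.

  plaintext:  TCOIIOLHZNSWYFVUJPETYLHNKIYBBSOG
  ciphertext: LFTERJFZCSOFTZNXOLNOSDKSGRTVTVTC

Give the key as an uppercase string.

  i= 0: L-T = 18 → S
  i= 1: F-C =  3 → D
  i= 2: T-O =  5 → F
  i= 3: E-I = 22 → W
  i= 4: R-I =  9 → J
  i= 5: J-O = 21 → V
  i= 6: F-L = 20 → U
  i= 7: Z-H = 18 → S
  i= 8: C-Z =  3 → D
  i= 9: S-N =  5 → F
  i=10: O-S = 22 → W
  i=11: F-W =  9 → J
  i=12: T-Y = 21 → V
  i=13: Z-F = 20 → U
  i=14: N-V = 18 → S
  i=15: X-U =  3 → D
  i=16: O-J =  5 → F
  i=17: L-P = 22 → W
  i=18: N-E =  9 → J
  i=19: O-T = 21 → V
  i=20: S-Y = 20 → U
  i=21: D-L = 18 → S
  i=22: K-H =  3 → D
  i=23: S-N =  5 → F
  i=24: G-K = 22 → W
  i=25: R-I =  9 → J
  i=26: T-Y = 21 → V
  i=27: V-B = 20 → U
  i=28: T-B = 18 → S
  i=29: V-S =  3 → D
  i=30: T-O =  5 → F
  i=31: C-G = 22 → W
  shifts repeat with period 7: SDFWJVU

SDFWJVU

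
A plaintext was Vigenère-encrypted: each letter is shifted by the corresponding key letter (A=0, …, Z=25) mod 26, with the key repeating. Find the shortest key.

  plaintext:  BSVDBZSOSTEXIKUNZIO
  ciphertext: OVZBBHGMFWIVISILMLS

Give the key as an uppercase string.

  i= 0: O-B = 13 → N
  i= 1: V-S =  3 → D
  i= 2: Z-V =  4 → E
  i= 3: B-D = 24 → Y
  i= 4: B-B =  0 → A
  i= 5: H-Z =  8 → I
  i= 6: G-S = 14 → O
  i= 7: M-O = 24 → Y
  i= 8: F-S = 13 → N
  i= 9: W-T =  3 → D
  i=10: I-E =  4 → E
  i=11: V-X = 24 → Y
  i=12: I-I =  0 → A
  i=13: S-K =  8 → I
  i=14: I-U = 14 → O
  i=15: L-N = 24 → Y
  i=16: M-Z = 13 → N
  i=17: L-I =  3 → D
  i=18: S-O =  4 → E
  shifts repeat with period 8: NDEYAIOY

NDEYAIOY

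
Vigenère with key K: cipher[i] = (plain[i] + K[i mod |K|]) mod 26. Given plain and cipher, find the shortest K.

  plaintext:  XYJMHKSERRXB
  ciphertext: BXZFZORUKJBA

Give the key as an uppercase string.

EZQTS

  i= 0: B-X =  4 → E
  i= 1: X-Y = 25 → Z
  i= 2: Z-J = 16 → Q
  i= 3: F-M = 19 → T
  i= 4: Z-H = 18 → S
  i= 5: O-K =  4 → E
  i= 6: R-S = 25 → Z
  i= 7: U-E = 16 → Q
  i= 8: K-R = 19 → T
  i= 9: J-R = 18 → S
  i=10: B-X =  4 → E
  i=11: A-B = 25 → Z
  shifts repeat with period 5: EZQTS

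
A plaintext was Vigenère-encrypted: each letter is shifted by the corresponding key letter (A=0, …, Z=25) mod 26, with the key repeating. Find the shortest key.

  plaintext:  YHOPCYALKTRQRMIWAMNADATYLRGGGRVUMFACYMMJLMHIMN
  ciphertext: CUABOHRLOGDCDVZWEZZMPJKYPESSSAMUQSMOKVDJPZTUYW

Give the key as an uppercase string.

ENMMMJRA

  i= 0: C-Y =  4 → E
  i= 1: U-H = 13 → N
  i= 2: A-O = 12 → M
  i= 3: B-P = 12 → M
  i= 4: O-C = 12 → M
  i= 5: H-Y =  9 → J
  i= 6: R-A = 17 → R
  i= 7: L-L =  0 → A
  i= 8: O-K =  4 → E
  i= 9: G-T = 13 → N
  i=10: D-R = 12 → M
  i=11: C-Q = 12 → M
  i=12: D-R = 12 → M
  i=13: V-M =  9 → J
  i=14: Z-I = 17 → R
  i=15: W-W =  0 → A
  i=16: E-A =  4 → E
  i=17: Z-M = 13 → N
  i=18: Z-N = 12 → M
  i=19: M-A = 12 → M
  i=20: P-D = 12 → M
  i=21: J-A =  9 → J
  i=22: K-T = 17 → R
  i=23: Y-Y =  0 → A
  i=24: P-L =  4 → E
  i=25: E-R = 13 → N
  i=26: S-G = 12 → M
  i=27: S-G = 12 → M
  i=28: S-G = 12 → M
  i=29: A-R =  9 → J
  i=30: M-V = 17 → R
  i=31: U-U =  0 → A
  i=32: Q-M =  4 → E
  i=33: S-F = 13 → N
  i=34: M-A = 12 → M
  i=35: O-C = 12 → M
  i=36: K-Y = 12 → M
  i=37: V-M =  9 → J
  i=38: D-M = 17 → R
  i=39: J-J =  0 → A
  i=40: P-L =  4 → E
  i=41: Z-M = 13 → N
  i=42: T-H = 12 → M
  i=43: U-I = 12 → M
  i=44: Y-M = 12 → M
  i=45: W-N =  9 → J
  shifts repeat with period 8: ENMMMJRA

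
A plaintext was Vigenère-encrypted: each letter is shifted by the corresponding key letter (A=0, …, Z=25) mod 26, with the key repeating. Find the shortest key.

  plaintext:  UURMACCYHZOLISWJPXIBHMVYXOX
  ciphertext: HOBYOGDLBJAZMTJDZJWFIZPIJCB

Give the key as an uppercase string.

NUKMOEB

  i= 0: H-U = 13 → N
  i= 1: O-U = 20 → U
  i= 2: B-R = 10 → K
  i= 3: Y-M = 12 → M
  i= 4: O-A = 14 → O
  i= 5: G-C =  4 → E
  i= 6: D-C =  1 → B
  i= 7: L-Y = 13 → N
  i= 8: B-H = 20 → U
  i= 9: J-Z = 10 → K
  i=10: A-O = 12 → M
  i=11: Z-L = 14 → O
  i=12: M-I =  4 → E
  i=13: T-S =  1 → B
  i=14: J-W = 13 → N
  i=15: D-J = 20 → U
  i=16: Z-P = 10 → K
  i=17: J-X = 12 → M
  i=18: W-I = 14 → O
  i=19: F-B =  4 → E
  i=20: I-H =  1 → B
  i=21: Z-M = 13 → N
  i=22: P-V = 20 → U
  i=23: I-Y = 10 → K
  i=24: J-X = 12 → M
  i=25: C-O = 14 → O
  i=26: B-X =  4 → E
  shifts repeat with period 7: NUKMOEB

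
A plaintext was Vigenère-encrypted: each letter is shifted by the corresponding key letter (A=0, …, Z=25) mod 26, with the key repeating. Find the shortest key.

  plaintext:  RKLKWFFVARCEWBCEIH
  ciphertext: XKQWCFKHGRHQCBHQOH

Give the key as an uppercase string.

  i= 0: X-R =  6 → G
  i= 1: K-K =  0 → A
  i= 2: Q-L =  5 → F
  i= 3: W-K = 12 → M
  i= 4: C-W =  6 → G
  i= 5: F-F =  0 → A
  i= 6: K-F =  5 → F
  i= 7: H-V = 12 → M
  i= 8: G-A =  6 → G
  i= 9: R-R =  0 → A
  i=10: H-C =  5 → F
  i=11: Q-E = 12 → M
  i=12: C-W =  6 → G
  i=13: B-B =  0 → A
  i=14: H-C =  5 → F
  i=15: Q-E = 12 → M
  i=16: O-I =  6 → G
  i=17: H-H =  0 → A
  shifts repeat with period 4: GAFM

GAFM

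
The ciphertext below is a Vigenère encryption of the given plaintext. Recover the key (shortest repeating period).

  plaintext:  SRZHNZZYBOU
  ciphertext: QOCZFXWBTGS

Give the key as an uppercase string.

YXDSS

  i= 0: Q-S = 24 → Y
  i= 1: O-R = 23 → X
  i= 2: C-Z =  3 → D
  i= 3: Z-H = 18 → S
  i= 4: F-N = 18 → S
  i= 5: X-Z = 24 → Y
  i= 6: W-Z = 23 → X
  i= 7: B-Y =  3 → D
  i= 8: T-B = 18 → S
  i= 9: G-O = 18 → S
  i=10: S-U = 24 → Y
  shifts repeat with period 5: YXDSS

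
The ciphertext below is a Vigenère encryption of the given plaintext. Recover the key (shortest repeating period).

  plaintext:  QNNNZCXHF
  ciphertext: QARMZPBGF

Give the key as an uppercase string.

ANEZ

  i= 0: Q-Q =  0 → A
  i= 1: A-N = 13 → N
  i= 2: R-N =  4 → E
  i= 3: M-N = 25 → Z
  i= 4: Z-Z =  0 → A
  i= 5: P-C = 13 → N
  i= 6: B-X =  4 → E
  i= 7: G-H = 25 → Z
  i= 8: F-F =  0 → A
  shifts repeat with period 4: ANEZ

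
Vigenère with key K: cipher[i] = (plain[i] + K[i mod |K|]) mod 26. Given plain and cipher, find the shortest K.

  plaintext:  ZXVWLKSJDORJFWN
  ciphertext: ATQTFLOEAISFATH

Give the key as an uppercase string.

BWVXU

  i= 0: A-Z =  1 → B
  i= 1: T-X = 22 → W
  i= 2: Q-V = 21 → V
  i= 3: T-W = 23 → X
  i= 4: F-L = 20 → U
  i= 5: L-K =  1 → B
  i= 6: O-S = 22 → W
  i= 7: E-J = 21 → V
  i= 8: A-D = 23 → X
  i= 9: I-O = 20 → U
  i=10: S-R =  1 → B
  i=11: F-J = 22 → W
  i=12: A-F = 21 → V
  i=13: T-W = 23 → X
  i=14: H-N = 20 → U
  shifts repeat with period 5: BWVXU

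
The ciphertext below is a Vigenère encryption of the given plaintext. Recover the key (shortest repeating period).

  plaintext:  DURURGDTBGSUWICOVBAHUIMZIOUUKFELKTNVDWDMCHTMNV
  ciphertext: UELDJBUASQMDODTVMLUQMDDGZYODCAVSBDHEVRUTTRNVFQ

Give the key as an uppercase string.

RKUJSVRH

  i= 0: U-D = 17 → R
  i= 1: E-U = 10 → K
  i= 2: L-R = 20 → U
  i= 3: D-U =  9 → J
  i= 4: J-R = 18 → S
  i= 5: B-G = 21 → V
  i= 6: U-D = 17 → R
  i= 7: A-T =  7 → H
  i= 8: S-B = 17 → R
  i= 9: Q-G = 10 → K
  i=10: M-S = 20 → U
  i=11: D-U =  9 → J
  i=12: O-W = 18 → S
  i=13: D-I = 21 → V
  i=14: T-C = 17 → R
  i=15: V-O =  7 → H
  i=16: M-V = 17 → R
  i=17: L-B = 10 → K
  i=18: U-A = 20 → U
  i=19: Q-H =  9 → J
  i=20: M-U = 18 → S
  i=21: D-I = 21 → V
  i=22: D-M = 17 → R
  i=23: G-Z =  7 → H
  i=24: Z-I = 17 → R
  i=25: Y-O = 10 → K
  i=26: O-U = 20 → U
  i=27: D-U =  9 → J
  i=28: C-K = 18 → S
  i=29: A-F = 21 → V
  i=30: V-E = 17 → R
  i=31: S-L =  7 → H
  i=32: B-K = 17 → R
  i=33: D-T = 10 → K
  i=34: H-N = 20 → U
  i=35: E-V =  9 → J
  i=36: V-D = 18 → S
  i=37: R-W = 21 → V
  i=38: U-D = 17 → R
  i=39: T-M =  7 → H
  i=40: T-C = 17 → R
  i=41: R-H = 10 → K
  i=42: N-T = 20 → U
  i=43: V-M =  9 → J
  i=44: F-N = 18 → S
  i=45: Q-V = 21 → V
  shifts repeat with period 8: RKUJSVRH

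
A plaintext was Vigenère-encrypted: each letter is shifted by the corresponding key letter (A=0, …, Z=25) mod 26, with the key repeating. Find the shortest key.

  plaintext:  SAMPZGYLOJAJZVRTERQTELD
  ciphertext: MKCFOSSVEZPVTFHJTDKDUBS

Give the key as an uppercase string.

  i= 0: M-S = 20 → U
  i= 1: K-A = 10 → K
  i= 2: C-M = 16 → Q
  i= 3: F-P = 16 → Q
  i= 4: O-Z = 15 → P
  i= 5: S-G = 12 → M
  i= 6: S-Y = 20 → U
  i= 7: V-L = 10 → K
  i= 8: E-O = 16 → Q
  i= 9: Z-J = 16 → Q
  i=10: P-A = 15 → P
  i=11: V-J = 12 → M
  i=12: T-Z = 20 → U
  i=13: F-V = 10 → K
  i=14: H-R = 16 → Q
  i=15: J-T = 16 → Q
  i=16: T-E = 15 → P
  i=17: D-R = 12 → M
  i=18: K-Q = 20 → U
  i=19: D-T = 10 → K
  i=20: U-E = 16 → Q
  i=21: B-L = 16 → Q
  i=22: S-D = 15 → P
  shifts repeat with period 6: UKQQPM

UKQQPM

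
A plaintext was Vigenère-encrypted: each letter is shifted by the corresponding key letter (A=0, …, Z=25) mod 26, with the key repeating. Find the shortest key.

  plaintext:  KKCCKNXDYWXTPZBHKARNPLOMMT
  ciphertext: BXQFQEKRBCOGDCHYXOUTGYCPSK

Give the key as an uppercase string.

RNODG

  i= 0: B-K = 17 → R
  i= 1: X-K = 13 → N
  i= 2: Q-C = 14 → O
  i= 3: F-C =  3 → D
  i= 4: Q-K =  6 → G
  i= 5: E-N = 17 → R
  i= 6: K-X = 13 → N
  i= 7: R-D = 14 → O
  i= 8: B-Y =  3 → D
  i= 9: C-W =  6 → G
  i=10: O-X = 17 → R
  i=11: G-T = 13 → N
  i=12: D-P = 14 → O
  i=13: C-Z =  3 → D
  i=14: H-B =  6 → G
  i=15: Y-H = 17 → R
  i=16: X-K = 13 → N
  i=17: O-A = 14 → O
  i=18: U-R =  3 → D
  i=19: T-N =  6 → G
  i=20: G-P = 17 → R
  i=21: Y-L = 13 → N
  i=22: C-O = 14 → O
  i=23: P-M =  3 → D
  i=24: S-M =  6 → G
  i=25: K-T = 17 → R
  shifts repeat with period 5: RNODG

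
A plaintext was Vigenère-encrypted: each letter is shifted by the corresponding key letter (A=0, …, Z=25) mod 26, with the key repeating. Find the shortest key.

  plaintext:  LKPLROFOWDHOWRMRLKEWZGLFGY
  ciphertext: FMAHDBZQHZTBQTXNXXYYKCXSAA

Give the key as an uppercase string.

UCLWMN

  i= 0: F-L = 20 → U
  i= 1: M-K =  2 → C
  i= 2: A-P = 11 → L
  i= 3: H-L = 22 → W
  i= 4: D-R = 12 → M
  i= 5: B-O = 13 → N
  i= 6: Z-F = 20 → U
  i= 7: Q-O =  2 → C
  i= 8: H-W = 11 → L
  i= 9: Z-D = 22 → W
  i=10: T-H = 12 → M
  i=11: B-O = 13 → N
  i=12: Q-W = 20 → U
  i=13: T-R =  2 → C
  i=14: X-M = 11 → L
  i=15: N-R = 22 → W
  i=16: X-L = 12 → M
  i=17: X-K = 13 → N
  i=18: Y-E = 20 → U
  i=19: Y-W =  2 → C
  i=20: K-Z = 11 → L
  i=21: C-G = 22 → W
  i=22: X-L = 12 → M
  i=23: S-F = 13 → N
  i=24: A-G = 20 → U
  i=25: A-Y =  2 → C
  shifts repeat with period 6: UCLWMN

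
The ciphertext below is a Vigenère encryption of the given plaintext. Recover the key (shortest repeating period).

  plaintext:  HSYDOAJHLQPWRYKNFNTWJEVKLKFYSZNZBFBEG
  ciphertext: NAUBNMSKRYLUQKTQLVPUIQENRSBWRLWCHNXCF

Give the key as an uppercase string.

  i= 0: N-H =  6 → G
  i= 1: A-S =  8 → I
  i= 2: U-Y = 22 → W
  i= 3: B-D = 24 → Y
  i= 4: N-O = 25 → Z
  i= 5: M-A = 12 → M
  i= 6: S-J =  9 → J
  i= 7: K-H =  3 → D
  i= 8: R-L =  6 → G
  i= 9: Y-Q =  8 → I
  i=10: L-P = 22 → W
  i=11: U-W = 24 → Y
  i=12: Q-R = 25 → Z
  i=13: K-Y = 12 → M
  i=14: T-K =  9 → J
  i=15: Q-N =  3 → D
  i=16: L-F =  6 → G
  i=17: V-N =  8 → I
  i=18: P-T = 22 → W
  i=19: U-W = 24 → Y
  i=20: I-J = 25 → Z
  i=21: Q-E = 12 → M
  i=22: E-V =  9 → J
  i=23: N-K =  3 → D
  i=24: R-L =  6 → G
  i=25: S-K =  8 → I
  i=26: B-F = 22 → W
  i=27: W-Y = 24 → Y
  i=28: R-S = 25 → Z
  i=29: L-Z = 12 → M
  i=30: W-N =  9 → J
  i=31: C-Z =  3 → D
  i=32: H-B =  6 → G
  i=33: N-F =  8 → I
  i=34: X-B = 22 → W
  i=35: C-E = 24 → Y
  i=36: F-G = 25 → Z
  shifts repeat with period 8: GIWYZMJD

GIWYZMJD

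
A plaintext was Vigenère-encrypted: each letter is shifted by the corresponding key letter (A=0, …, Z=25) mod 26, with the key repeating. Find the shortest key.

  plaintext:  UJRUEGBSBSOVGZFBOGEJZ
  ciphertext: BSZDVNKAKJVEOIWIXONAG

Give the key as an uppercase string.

HJIJR

  i= 0: B-U =  7 → H
  i= 1: S-J =  9 → J
  i= 2: Z-R =  8 → I
  i= 3: D-U =  9 → J
  i= 4: V-E = 17 → R
  i= 5: N-G =  7 → H
  i= 6: K-B =  9 → J
  i= 7: A-S =  8 → I
  i= 8: K-B =  9 → J
  i= 9: J-S = 17 → R
  i=10: V-O =  7 → H
  i=11: E-V =  9 → J
  i=12: O-G =  8 → I
  i=13: I-Z =  9 → J
  i=14: W-F = 17 → R
  i=15: I-B =  7 → H
  i=16: X-O =  9 → J
  i=17: O-G =  8 → I
  i=18: N-E =  9 → J
  i=19: A-J = 17 → R
  i=20: G-Z =  7 → H
  shifts repeat with period 5: HJIJR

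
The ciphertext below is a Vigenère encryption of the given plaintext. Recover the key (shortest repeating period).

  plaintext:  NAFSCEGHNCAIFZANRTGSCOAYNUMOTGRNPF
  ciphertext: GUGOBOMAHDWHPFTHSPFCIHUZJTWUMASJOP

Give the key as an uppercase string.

  i= 0: G-N = 19 → T
  i= 1: U-A = 20 → U
  i= 2: G-F =  1 → B
  i= 3: O-S = 22 → W
  i= 4: B-C = 25 → Z
  i= 5: O-E = 10 → K
  i= 6: M-G =  6 → G
  i= 7: A-H = 19 → T
  i= 8: H-N = 20 → U
  i= 9: D-C =  1 → B
  i=10: W-A = 22 → W
  i=11: H-I = 25 → Z
  i=12: P-F = 10 → K
  i=13: F-Z =  6 → G
  i=14: T-A = 19 → T
  i=15: H-N = 20 → U
  i=16: S-R =  1 → B
  i=17: P-T = 22 → W
  i=18: F-G = 25 → Z
  i=19: C-S = 10 → K
  i=20: I-C =  6 → G
  i=21: H-O = 19 → T
  i=22: U-A = 20 → U
  i=23: Z-Y =  1 → B
  i=24: J-N = 22 → W
  i=25: T-U = 25 → Z
  i=26: W-M = 10 → K
  i=27: U-O =  6 → G
  i=28: M-T = 19 → T
  i=29: A-G = 20 → U
  i=30: S-R =  1 → B
  i=31: J-N = 22 → W
  i=32: O-P = 25 → Z
  i=33: P-F = 10 → K
  shifts repeat with period 7: TUBWZKG

TUBWZKG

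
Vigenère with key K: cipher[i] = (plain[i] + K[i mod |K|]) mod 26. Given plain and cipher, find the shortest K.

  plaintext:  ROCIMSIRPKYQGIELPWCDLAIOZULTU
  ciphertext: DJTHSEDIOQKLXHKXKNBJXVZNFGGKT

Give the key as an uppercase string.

MVRZG

  i= 0: D-R = 12 → M
  i= 1: J-O = 21 → V
  i= 2: T-C = 17 → R
  i= 3: H-I = 25 → Z
  i= 4: S-M =  6 → G
  i= 5: E-S = 12 → M
  i= 6: D-I = 21 → V
  i= 7: I-R = 17 → R
  i= 8: O-P = 25 → Z
  i= 9: Q-K =  6 → G
  i=10: K-Y = 12 → M
  i=11: L-Q = 21 → V
  i=12: X-G = 17 → R
  i=13: H-I = 25 → Z
  i=14: K-E =  6 → G
  i=15: X-L = 12 → M
  i=16: K-P = 21 → V
  i=17: N-W = 17 → R
  i=18: B-C = 25 → Z
  i=19: J-D =  6 → G
  i=20: X-L = 12 → M
  i=21: V-A = 21 → V
  i=22: Z-I = 17 → R
  i=23: N-O = 25 → Z
  i=24: F-Z =  6 → G
  i=25: G-U = 12 → M
  i=26: G-L = 21 → V
  i=27: K-T = 17 → R
  i=28: T-U = 25 → Z
  shifts repeat with period 5: MVRZG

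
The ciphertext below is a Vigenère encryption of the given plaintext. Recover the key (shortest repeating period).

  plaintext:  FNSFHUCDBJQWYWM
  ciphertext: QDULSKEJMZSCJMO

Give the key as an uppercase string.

LQCG

  i= 0: Q-F = 11 → L
  i= 1: D-N = 16 → Q
  i= 2: U-S =  2 → C
  i= 3: L-F =  6 → G
  i= 4: S-H = 11 → L
  i= 5: K-U = 16 → Q
  i= 6: E-C =  2 → C
  i= 7: J-D =  6 → G
  i= 8: M-B = 11 → L
  i= 9: Z-J = 16 → Q
  i=10: S-Q =  2 → C
  i=11: C-W =  6 → G
  i=12: J-Y = 11 → L
  i=13: M-W = 16 → Q
  i=14: O-M =  2 → C
  shifts repeat with period 4: LQCG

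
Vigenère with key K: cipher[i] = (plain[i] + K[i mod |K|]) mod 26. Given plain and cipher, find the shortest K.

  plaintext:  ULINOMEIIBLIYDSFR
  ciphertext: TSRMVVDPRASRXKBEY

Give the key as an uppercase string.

  i= 0: T-U = 25 → Z
  i= 1: S-L =  7 → H
  i= 2: R-I =  9 → J
  i= 3: M-N = 25 → Z
  i= 4: V-O =  7 → H
  i= 5: V-M =  9 → J
  i= 6: D-E = 25 → Z
  i= 7: P-I =  7 → H
  i= 8: R-I =  9 → J
  i= 9: A-B = 25 → Z
  i=10: S-L =  7 → H
  i=11: R-I =  9 → J
  i=12: X-Y = 25 → Z
  i=13: K-D =  7 → H
  i=14: B-S =  9 → J
  i=15: E-F = 25 → Z
  i=16: Y-R =  7 → H
  shifts repeat with period 3: ZHJ

ZHJ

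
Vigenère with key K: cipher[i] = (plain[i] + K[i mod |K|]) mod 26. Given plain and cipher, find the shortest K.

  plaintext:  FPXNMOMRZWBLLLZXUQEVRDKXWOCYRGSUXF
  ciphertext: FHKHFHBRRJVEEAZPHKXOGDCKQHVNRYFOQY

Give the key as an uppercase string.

ASNUTTP

  i= 0: F-F =  0 → A
  i= 1: H-P = 18 → S
  i= 2: K-X = 13 → N
  i= 3: H-N = 20 → U
  i= 4: F-M = 19 → T
  i= 5: H-O = 19 → T
  i= 6: B-M = 15 → P
  i= 7: R-R =  0 → A
  i= 8: R-Z = 18 → S
  i= 9: J-W = 13 → N
  i=10: V-B = 20 → U
  i=11: E-L = 19 → T
  i=12: E-L = 19 → T
  i=13: A-L = 15 → P
  i=14: Z-Z =  0 → A
  i=15: P-X = 18 → S
  i=16: H-U = 13 → N
  i=17: K-Q = 20 → U
  i=18: X-E = 19 → T
  i=19: O-V = 19 → T
  i=20: G-R = 15 → P
  i=21: D-D =  0 → A
  i=22: C-K = 18 → S
  i=23: K-X = 13 → N
  i=24: Q-W = 20 → U
  i=25: H-O = 19 → T
  i=26: V-C = 19 → T
  i=27: N-Y = 15 → P
  i=28: R-R =  0 → A
  i=29: Y-G = 18 → S
  i=30: F-S = 13 → N
  i=31: O-U = 20 → U
  i=32: Q-X = 19 → T
  i=33: Y-F = 19 → T
  shifts repeat with period 7: ASNUTTP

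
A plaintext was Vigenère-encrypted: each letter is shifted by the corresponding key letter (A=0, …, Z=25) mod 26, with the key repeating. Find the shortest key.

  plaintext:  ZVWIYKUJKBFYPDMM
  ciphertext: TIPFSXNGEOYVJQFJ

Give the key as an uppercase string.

  i= 0: T-Z = 20 → U
  i= 1: I-V = 13 → N
  i= 2: P-W = 19 → T
  i= 3: F-I = 23 → X
  i= 4: S-Y = 20 → U
  i= 5: X-K = 13 → N
  i= 6: N-U = 19 → T
  i= 7: G-J = 23 → X
  i= 8: E-K = 20 → U
  i= 9: O-B = 13 → N
  i=10: Y-F = 19 → T
  i=11: V-Y = 23 → X
  i=12: J-P = 20 → U
  i=13: Q-D = 13 → N
  i=14: F-M = 19 → T
  i=15: J-M = 23 → X
  shifts repeat with period 4: UNTX

UNTX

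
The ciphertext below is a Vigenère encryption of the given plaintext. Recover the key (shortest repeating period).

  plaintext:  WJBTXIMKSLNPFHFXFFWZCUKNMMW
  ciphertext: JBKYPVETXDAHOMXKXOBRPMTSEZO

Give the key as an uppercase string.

  i= 0: J-W = 13 → N
  i= 1: B-J = 18 → S
  i= 2: K-B =  9 → J
  i= 3: Y-T =  5 → F
  i= 4: P-X = 18 → S
  i= 5: V-I = 13 → N
  i= 6: E-M = 18 → S
  i= 7: T-K =  9 → J
  i= 8: X-S =  5 → F
  i= 9: D-L = 18 → S
  i=10: A-N = 13 → N
  i=11: H-P = 18 → S
  i=12: O-F =  9 → J
  i=13: M-H =  5 → F
  i=14: X-F = 18 → S
  i=15: K-X = 13 → N
  i=16: X-F = 18 → S
  i=17: O-F =  9 → J
  i=18: B-W =  5 → F
  i=19: R-Z = 18 → S
  i=20: P-C = 13 → N
  i=21: M-U = 18 → S
  i=22: T-K =  9 → J
  i=23: S-N =  5 → F
  i=24: E-M = 18 → S
  i=25: Z-M = 13 → N
  i=26: O-W = 18 → S
  shifts repeat with period 5: NSJFS

NSJFS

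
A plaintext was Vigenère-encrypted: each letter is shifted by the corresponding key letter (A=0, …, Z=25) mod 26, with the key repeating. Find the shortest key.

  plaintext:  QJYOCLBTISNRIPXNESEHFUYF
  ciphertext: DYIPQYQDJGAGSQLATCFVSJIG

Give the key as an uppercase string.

  i= 0: D-Q = 13 → N
  i= 1: Y-J = 15 → P
  i= 2: I-Y = 10 → K
  i= 3: P-O =  1 → B
  i= 4: Q-C = 14 → O
  i= 5: Y-L = 13 → N
  i= 6: Q-B = 15 → P
  i= 7: D-T = 10 → K
  i= 8: J-I =  1 → B
  i= 9: G-S = 14 → O
  i=10: A-N = 13 → N
  i=11: G-R = 15 → P
  i=12: S-I = 10 → K
  i=13: Q-P =  1 → B
  i=14: L-X = 14 → O
  i=15: A-N = 13 → N
  i=16: T-E = 15 → P
  i=17: C-S = 10 → K
  i=18: F-E =  1 → B
  i=19: V-H = 14 → O
  i=20: S-F = 13 → N
  i=21: J-U = 15 → P
  i=22: I-Y = 10 → K
  i=23: G-F =  1 → B
  shifts repeat with period 5: NPKBO

NPKBO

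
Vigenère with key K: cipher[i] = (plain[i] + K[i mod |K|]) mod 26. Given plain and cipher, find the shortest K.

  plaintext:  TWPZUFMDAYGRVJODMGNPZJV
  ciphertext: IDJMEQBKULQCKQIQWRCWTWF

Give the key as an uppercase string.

  i= 0: I-T = 15 → P
  i= 1: D-W =  7 → H
  i= 2: J-P = 20 → U
  i= 3: M-Z = 13 → N
  i= 4: E-U = 10 → K
  i= 5: Q-F = 11 → L
  i= 6: B-M = 15 → P
  i= 7: K-D =  7 → H
  i= 8: U-A = 20 → U
  i= 9: L-Y = 13 → N
  i=10: Q-G = 10 → K
  i=11: C-R = 11 → L
  i=12: K-V = 15 → P
  i=13: Q-J =  7 → H
  i=14: I-O = 20 → U
  i=15: Q-D = 13 → N
  i=16: W-M = 10 → K
  i=17: R-G = 11 → L
  i=18: C-N = 15 → P
  i=19: W-P =  7 → H
  i=20: T-Z = 20 → U
  i=21: W-J = 13 → N
  i=22: F-V = 10 → K
  shifts repeat with period 6: PHUNKL

PHUNKL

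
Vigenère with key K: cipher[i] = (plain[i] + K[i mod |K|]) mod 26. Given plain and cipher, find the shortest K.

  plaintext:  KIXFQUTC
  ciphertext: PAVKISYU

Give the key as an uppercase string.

  i= 0: P-K =  5 → F
  i= 1: A-I = 18 → S
  i= 2: V-X = 24 → Y
  i= 3: K-F =  5 → F
  i= 4: I-Q = 18 → S
  i= 5: S-U = 24 → Y
  i= 6: Y-T =  5 → F
  i= 7: U-C = 18 → S
  shifts repeat with period 3: FSY

FSY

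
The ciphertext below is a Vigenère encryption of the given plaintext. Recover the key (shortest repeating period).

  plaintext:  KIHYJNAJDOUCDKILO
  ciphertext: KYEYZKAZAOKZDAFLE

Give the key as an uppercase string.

  i= 0: K-K =  0 → A
  i= 1: Y-I = 16 → Q
  i= 2: E-H = 23 → X
  i= 3: Y-Y =  0 → A
  i= 4: Z-J = 16 → Q
  i= 5: K-N = 23 → X
  i= 6: A-A =  0 → A
  i= 7: Z-J = 16 → Q
  i= 8: A-D = 23 → X
  i= 9: O-O =  0 → A
  i=10: K-U = 16 → Q
  i=11: Z-C = 23 → X
  i=12: D-D =  0 → A
  i=13: A-K = 16 → Q
  i=14: F-I = 23 → X
  i=15: L-L =  0 → A
  i=16: E-O = 16 → Q
  shifts repeat with period 3: AQX

AQX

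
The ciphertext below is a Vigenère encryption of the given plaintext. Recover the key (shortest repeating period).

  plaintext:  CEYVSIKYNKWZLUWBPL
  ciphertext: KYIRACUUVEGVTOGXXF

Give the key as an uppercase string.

IUKW

  i= 0: K-C =  8 → I
  i= 1: Y-E = 20 → U
  i= 2: I-Y = 10 → K
  i= 3: R-V = 22 → W
  i= 4: A-S =  8 → I
  i= 5: C-I = 20 → U
  i= 6: U-K = 10 → K
  i= 7: U-Y = 22 → W
  i= 8: V-N =  8 → I
  i= 9: E-K = 20 → U
  i=10: G-W = 10 → K
  i=11: V-Z = 22 → W
  i=12: T-L =  8 → I
  i=13: O-U = 20 → U
  i=14: G-W = 10 → K
  i=15: X-B = 22 → W
  i=16: X-P =  8 → I
  i=17: F-L = 20 → U
  shifts repeat with period 4: IUKW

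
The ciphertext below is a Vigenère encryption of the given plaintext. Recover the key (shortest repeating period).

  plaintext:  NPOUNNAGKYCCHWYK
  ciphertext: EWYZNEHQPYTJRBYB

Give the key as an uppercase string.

  i= 0: E-N = 17 → R
  i= 1: W-P =  7 → H
  i= 2: Y-O = 10 → K
  i= 3: Z-U =  5 → F
  i= 4: N-N =  0 → A
  i= 5: E-N = 17 → R
  i= 6: H-A =  7 → H
  i= 7: Q-G = 10 → K
  i= 8: P-K =  5 → F
  i= 9: Y-Y =  0 → A
  i=10: T-C = 17 → R
  i=11: J-C =  7 → H
  i=12: R-H = 10 → K
  i=13: B-W =  5 → F
  i=14: Y-Y =  0 → A
  i=15: B-K = 17 → R
  shifts repeat with period 5: RHKFA

RHKFA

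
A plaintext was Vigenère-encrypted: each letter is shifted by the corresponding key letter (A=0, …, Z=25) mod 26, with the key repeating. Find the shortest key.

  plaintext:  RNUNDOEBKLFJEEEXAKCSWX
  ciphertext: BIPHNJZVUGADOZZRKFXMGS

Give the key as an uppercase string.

  i= 0: B-R = 10 → K
  i= 1: I-N = 21 → V
  i= 2: P-U = 21 → V
  i= 3: H-N = 20 → U
  i= 4: N-D = 10 → K
  i= 5: J-O = 21 → V
  i= 6: Z-E = 21 → V
  i= 7: V-B = 20 → U
  i= 8: U-K = 10 → K
  i= 9: G-L = 21 → V
  i=10: A-F = 21 → V
  i=11: D-J = 20 → U
  i=12: O-E = 10 → K
  i=13: Z-E = 21 → V
  i=14: Z-E = 21 → V
  i=15: R-X = 20 → U
  i=16: K-A = 10 → K
  i=17: F-K = 21 → V
  i=18: X-C = 21 → V
  i=19: M-S = 20 → U
  i=20: G-W = 10 → K
  i=21: S-X = 21 → V
  shifts repeat with period 4: KVVU

KVVU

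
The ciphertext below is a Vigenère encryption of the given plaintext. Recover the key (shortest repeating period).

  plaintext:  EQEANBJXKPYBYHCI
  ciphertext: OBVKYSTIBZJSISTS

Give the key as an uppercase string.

KLR

  i= 0: O-E = 10 → K
  i= 1: B-Q = 11 → L
  i= 2: V-E = 17 → R
  i= 3: K-A = 10 → K
  i= 4: Y-N = 11 → L
  i= 5: S-B = 17 → R
  i= 6: T-J = 10 → K
  i= 7: I-X = 11 → L
  i= 8: B-K = 17 → R
  i= 9: Z-P = 10 → K
  i=10: J-Y = 11 → L
  i=11: S-B = 17 → R
  i=12: I-Y = 10 → K
  i=13: S-H = 11 → L
  i=14: T-C = 17 → R
  i=15: S-I = 10 → K
  shifts repeat with period 3: KLR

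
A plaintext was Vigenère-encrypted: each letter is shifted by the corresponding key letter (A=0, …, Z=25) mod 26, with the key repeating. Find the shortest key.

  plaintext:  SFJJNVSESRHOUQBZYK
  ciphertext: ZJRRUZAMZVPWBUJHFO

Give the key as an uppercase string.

HEII

  i= 0: Z-S =  7 → H
  i= 1: J-F =  4 → E
  i= 2: R-J =  8 → I
  i= 3: R-J =  8 → I
  i= 4: U-N =  7 → H
  i= 5: Z-V =  4 → E
  i= 6: A-S =  8 → I
  i= 7: M-E =  8 → I
  i= 8: Z-S =  7 → H
  i= 9: V-R =  4 → E
  i=10: P-H =  8 → I
  i=11: W-O =  8 → I
  i=12: B-U =  7 → H
  i=13: U-Q =  4 → E
  i=14: J-B =  8 → I
  i=15: H-Z =  8 → I
  i=16: F-Y =  7 → H
  i=17: O-K =  4 → E
  shifts repeat with period 4: HEII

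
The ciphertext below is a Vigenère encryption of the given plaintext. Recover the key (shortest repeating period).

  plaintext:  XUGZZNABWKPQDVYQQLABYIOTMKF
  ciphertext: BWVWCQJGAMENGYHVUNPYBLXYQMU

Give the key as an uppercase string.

  i= 0: B-X =  4 → E
  i= 1: W-U =  2 → C
  i= 2: V-G = 15 → P
  i= 3: W-Z = 23 → X
  i= 4: C-Z =  3 → D
  i= 5: Q-N =  3 → D
  i= 6: J-A =  9 → J
  i= 7: G-B =  5 → F
  i= 8: A-W =  4 → E
  i= 9: M-K =  2 → C
  i=10: E-P = 15 → P
  i=11: N-Q = 23 → X
  i=12: G-D =  3 → D
  i=13: Y-V =  3 → D
  i=14: H-Y =  9 → J
  i=15: V-Q =  5 → F
  i=16: U-Q =  4 → E
  i=17: N-L =  2 → C
  i=18: P-A = 15 → P
  i=19: Y-B = 23 → X
  i=20: B-Y =  3 → D
  i=21: L-I =  3 → D
  i=22: X-O =  9 → J
  i=23: Y-T =  5 → F
  i=24: Q-M =  4 → E
  i=25: M-K =  2 → C
  i=26: U-F = 15 → P
  shifts repeat with period 8: ECPXDDJF

ECPXDDJF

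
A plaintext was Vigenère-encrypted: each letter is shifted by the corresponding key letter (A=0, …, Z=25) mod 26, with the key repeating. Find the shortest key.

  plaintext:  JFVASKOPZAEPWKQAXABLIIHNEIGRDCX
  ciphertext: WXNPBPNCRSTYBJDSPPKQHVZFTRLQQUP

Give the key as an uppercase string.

NSSPJFZ

  i= 0: W-J = 13 → N
  i= 1: X-F = 18 → S
  i= 2: N-V = 18 → S
  i= 3: P-A = 15 → P
  i= 4: B-S =  9 → J
  i= 5: P-K =  5 → F
  i= 6: N-O = 25 → Z
  i= 7: C-P = 13 → N
  i= 8: R-Z = 18 → S
  i= 9: S-A = 18 → S
  i=10: T-E = 15 → P
  i=11: Y-P =  9 → J
  i=12: B-W =  5 → F
  i=13: J-K = 25 → Z
  i=14: D-Q = 13 → N
  i=15: S-A = 18 → S
  i=16: P-X = 18 → S
  i=17: P-A = 15 → P
  i=18: K-B =  9 → J
  i=19: Q-L =  5 → F
  i=20: H-I = 25 → Z
  i=21: V-I = 13 → N
  i=22: Z-H = 18 → S
  i=23: F-N = 18 → S
  i=24: T-E = 15 → P
  i=25: R-I =  9 → J
  i=26: L-G =  5 → F
  i=27: Q-R = 25 → Z
  i=28: Q-D = 13 → N
  i=29: U-C = 18 → S
  i=30: P-X = 18 → S
  shifts repeat with period 7: NSSPJFZ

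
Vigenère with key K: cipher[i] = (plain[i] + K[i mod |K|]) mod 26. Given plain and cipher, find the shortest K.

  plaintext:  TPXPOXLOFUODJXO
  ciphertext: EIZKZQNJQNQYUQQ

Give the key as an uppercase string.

  i= 0: E-T = 11 → L
  i= 1: I-P = 19 → T
  i= 2: Z-X =  2 → C
  i= 3: K-P = 21 → V
  i= 4: Z-O = 11 → L
  i= 5: Q-X = 19 → T
  i= 6: N-L =  2 → C
  i= 7: J-O = 21 → V
  i= 8: Q-F = 11 → L
  i= 9: N-U = 19 → T
  i=10: Q-O =  2 → C
  i=11: Y-D = 21 → V
  i=12: U-J = 11 → L
  i=13: Q-X = 19 → T
  i=14: Q-O =  2 → C
  shifts repeat with period 4: LTCV

LTCV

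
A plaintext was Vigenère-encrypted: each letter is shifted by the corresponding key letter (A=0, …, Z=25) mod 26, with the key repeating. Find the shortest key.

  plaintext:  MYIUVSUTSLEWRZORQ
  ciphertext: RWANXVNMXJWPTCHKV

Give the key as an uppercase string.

  i= 0: R-M =  5 → F
  i= 1: W-Y = 24 → Y
  i= 2: A-I = 18 → S
  i= 3: N-U = 19 → T
  i= 4: X-V =  2 → C
  i= 5: V-S =  3 → D
  i= 6: N-U = 19 → T
  i= 7: M-T = 19 → T
  i= 8: X-S =  5 → F
  i= 9: J-L = 24 → Y
  i=10: W-E = 18 → S
  i=11: P-W = 19 → T
  i=12: T-R =  2 → C
  i=13: C-Z =  3 → D
  i=14: H-O = 19 → T
  i=15: K-R = 19 → T
  i=16: V-Q =  5 → F
  shifts repeat with period 8: FYSTCDTT

FYSTCDTT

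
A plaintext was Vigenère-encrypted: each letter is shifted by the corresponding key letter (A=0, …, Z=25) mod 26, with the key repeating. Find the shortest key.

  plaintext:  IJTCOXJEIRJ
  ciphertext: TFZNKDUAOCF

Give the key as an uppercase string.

LWG

  i= 0: T-I = 11 → L
  i= 1: F-J = 22 → W
  i= 2: Z-T =  6 → G
  i= 3: N-C = 11 → L
  i= 4: K-O = 22 → W
  i= 5: D-X =  6 → G
  i= 6: U-J = 11 → L
  i= 7: A-E = 22 → W
  i= 8: O-I =  6 → G
  i= 9: C-R = 11 → L
  i=10: F-J = 22 → W
  shifts repeat with period 3: LWG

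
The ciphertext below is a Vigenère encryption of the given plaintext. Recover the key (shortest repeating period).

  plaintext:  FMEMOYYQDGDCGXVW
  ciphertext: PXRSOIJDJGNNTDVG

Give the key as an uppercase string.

KLNGA

  i= 0: P-F = 10 → K
  i= 1: X-M = 11 → L
  i= 2: R-E = 13 → N
  i= 3: S-M =  6 → G
  i= 4: O-O =  0 → A
  i= 5: I-Y = 10 → K
  i= 6: J-Y = 11 → L
  i= 7: D-Q = 13 → N
  i= 8: J-D =  6 → G
  i= 9: G-G =  0 → A
  i=10: N-D = 10 → K
  i=11: N-C = 11 → L
  i=12: T-G = 13 → N
  i=13: D-X =  6 → G
  i=14: V-V =  0 → A
  i=15: G-W = 10 → K
  shifts repeat with period 5: KLNGA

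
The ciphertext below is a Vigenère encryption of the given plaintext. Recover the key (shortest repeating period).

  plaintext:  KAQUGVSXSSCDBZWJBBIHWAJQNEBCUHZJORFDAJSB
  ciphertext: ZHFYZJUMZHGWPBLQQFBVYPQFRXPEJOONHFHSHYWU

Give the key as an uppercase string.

PHPETOC

  i= 0: Z-K = 15 → P
  i= 1: H-A =  7 → H
  i= 2: F-Q = 15 → P
  i= 3: Y-U =  4 → E
  i= 4: Z-G = 19 → T
  i= 5: J-V = 14 → O
  i= 6: U-S =  2 → C
  i= 7: M-X = 15 → P
  i= 8: Z-S =  7 → H
  i= 9: H-S = 15 → P
  i=10: G-C =  4 → E
  i=11: W-D = 19 → T
  i=12: P-B = 14 → O
  i=13: B-Z =  2 → C
  i=14: L-W = 15 → P
  i=15: Q-J =  7 → H
  i=16: Q-B = 15 → P
  i=17: F-B =  4 → E
  i=18: B-I = 19 → T
  i=19: V-H = 14 → O
  i=20: Y-W =  2 → C
  i=21: P-A = 15 → P
  i=22: Q-J =  7 → H
  i=23: F-Q = 15 → P
  i=24: R-N =  4 → E
  i=25: X-E = 19 → T
  i=26: P-B = 14 → O
  i=27: E-C =  2 → C
  i=28: J-U = 15 → P
  i=29: O-H =  7 → H
  i=30: O-Z = 15 → P
  i=31: N-J =  4 → E
  i=32: H-O = 19 → T
  i=33: F-R = 14 → O
  i=34: H-F =  2 → C
  i=35: S-D = 15 → P
  i=36: H-A =  7 → H
  i=37: Y-J = 15 → P
  i=38: W-S =  4 → E
  i=39: U-B = 19 → T
  shifts repeat with period 7: PHPETOC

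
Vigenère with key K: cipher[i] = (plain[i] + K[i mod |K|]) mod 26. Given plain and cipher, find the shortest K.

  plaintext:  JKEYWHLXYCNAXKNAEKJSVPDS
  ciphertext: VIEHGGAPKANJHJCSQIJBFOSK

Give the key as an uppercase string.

  i= 0: V-J = 12 → M
  i= 1: I-K = 24 → Y
  i= 2: E-E =  0 → A
  i= 3: H-Y =  9 → J
  i= 4: G-W = 10 → K
  i= 5: G-H = 25 → Z
  i= 6: A-L = 15 → P
  i= 7: P-X = 18 → S
  i= 8: K-Y = 12 → M
  i= 9: A-C = 24 → Y
  i=10: N-N =  0 → A
  i=11: J-A =  9 → J
  i=12: H-X = 10 → K
  i=13: J-K = 25 → Z
  i=14: C-N = 15 → P
  i=15: S-A = 18 → S
  i=16: Q-E = 12 → M
  i=17: I-K = 24 → Y
  i=18: J-J =  0 → A
  i=19: B-S =  9 → J
  i=20: F-V = 10 → K
  i=21: O-P = 25 → Z
  i=22: S-D = 15 → P
  i=23: K-S = 18 → S
  shifts repeat with period 8: MYAJKZPS

MYAJKZPS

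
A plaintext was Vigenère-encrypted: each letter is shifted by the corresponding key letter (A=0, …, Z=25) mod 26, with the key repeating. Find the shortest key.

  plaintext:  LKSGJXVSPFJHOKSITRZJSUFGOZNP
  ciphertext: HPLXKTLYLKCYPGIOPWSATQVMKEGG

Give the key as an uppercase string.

WFTRBWQG

  i= 0: H-L = 22 → W
  i= 1: P-K =  5 → F
  i= 2: L-S = 19 → T
  i= 3: X-G = 17 → R
  i= 4: K-J =  1 → B
  i= 5: T-X = 22 → W
  i= 6: L-V = 16 → Q
  i= 7: Y-S =  6 → G
  i= 8: L-P = 22 → W
  i= 9: K-F =  5 → F
  i=10: C-J = 19 → T
  i=11: Y-H = 17 → R
  i=12: P-O =  1 → B
  i=13: G-K = 22 → W
  i=14: I-S = 16 → Q
  i=15: O-I =  6 → G
  i=16: P-T = 22 → W
  i=17: W-R =  5 → F
  i=18: S-Z = 19 → T
  i=19: A-J = 17 → R
  i=20: T-S =  1 → B
  i=21: Q-U = 22 → W
  i=22: V-F = 16 → Q
  i=23: M-G =  6 → G
  i=24: K-O = 22 → W
  i=25: E-Z =  5 → F
  i=26: G-N = 19 → T
  i=27: G-P = 17 → R
  shifts repeat with period 8: WFTRBWQG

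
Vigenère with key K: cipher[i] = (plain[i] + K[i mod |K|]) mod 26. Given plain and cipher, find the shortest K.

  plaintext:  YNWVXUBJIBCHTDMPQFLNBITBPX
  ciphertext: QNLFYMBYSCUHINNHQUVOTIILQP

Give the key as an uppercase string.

  i= 0: Q-Y = 18 → S
  i= 1: N-N =  0 → A
  i= 2: L-W = 15 → P
  i= 3: F-V = 10 → K
  i= 4: Y-X =  1 → B
  i= 5: M-U = 18 → S
  i= 6: B-B =  0 → A
  i= 7: Y-J = 15 → P
  i= 8: S-I = 10 → K
  i= 9: C-B =  1 → B
  i=10: U-C = 18 → S
  i=11: H-H =  0 → A
  i=12: I-T = 15 → P
  i=13: N-D = 10 → K
  i=14: N-M =  1 → B
  i=15: H-P = 18 → S
  i=16: Q-Q =  0 → A
  i=17: U-F = 15 → P
  i=18: V-L = 10 → K
  i=19: O-N =  1 → B
  i=20: T-B = 18 → S
  i=21: I-I =  0 → A
  i=22: I-T = 15 → P
  i=23: L-B = 10 → K
  i=24: Q-P =  1 → B
  i=25: P-X = 18 → S
  shifts repeat with period 5: SAPKB

SAPKB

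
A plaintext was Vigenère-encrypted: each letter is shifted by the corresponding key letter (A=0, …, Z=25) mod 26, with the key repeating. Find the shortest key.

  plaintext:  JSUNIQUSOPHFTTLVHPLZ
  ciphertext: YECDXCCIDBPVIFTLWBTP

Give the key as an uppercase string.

PMIQ

  i= 0: Y-J = 15 → P
  i= 1: E-S = 12 → M
  i= 2: C-U =  8 → I
  i= 3: D-N = 16 → Q
  i= 4: X-I = 15 → P
  i= 5: C-Q = 12 → M
  i= 6: C-U =  8 → I
  i= 7: I-S = 16 → Q
  i= 8: D-O = 15 → P
  i= 9: B-P = 12 → M
  i=10: P-H =  8 → I
  i=11: V-F = 16 → Q
  i=12: I-T = 15 → P
  i=13: F-T = 12 → M
  i=14: T-L =  8 → I
  i=15: L-V = 16 → Q
  i=16: W-H = 15 → P
  i=17: B-P = 12 → M
  i=18: T-L =  8 → I
  i=19: P-Z = 16 → Q
  shifts repeat with period 4: PMIQ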